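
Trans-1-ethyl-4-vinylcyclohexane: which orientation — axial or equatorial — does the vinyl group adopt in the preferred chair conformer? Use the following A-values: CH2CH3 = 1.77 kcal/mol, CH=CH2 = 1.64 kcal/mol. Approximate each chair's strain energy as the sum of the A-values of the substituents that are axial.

C1 and C4 have opposite parity, so for the trans isomer the two substituents are e,e in one chair and a,a in the other.
Chair I (ethyl axial, vinyl axial): E = 3.41 kcal/mol.
Chair II (ethyl equatorial, vinyl equatorial): E = 0.00 kcal/mol.
Chair II is the more stable (lower-energy) conformer, and in that chair the vinyl group is equatorial.

equatorial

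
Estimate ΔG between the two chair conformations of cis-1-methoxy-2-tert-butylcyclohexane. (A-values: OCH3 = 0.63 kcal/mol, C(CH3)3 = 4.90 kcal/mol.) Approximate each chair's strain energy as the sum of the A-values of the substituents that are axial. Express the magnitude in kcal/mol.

4.27 kcal/mol

C1 and C2 have opposite parity, so for the cis isomer the two substituents are one axial and one equatorial in each chair.
Chair I (methoxy axial, tert-butyl equatorial): E = 0.63 kcal/mol.
Chair II (methoxy equatorial, tert-butyl axial): E = 4.90 kcal/mol.
ΔE = 4.90 − 0.63 = 4.27 kcal/mol; chair I is more stable.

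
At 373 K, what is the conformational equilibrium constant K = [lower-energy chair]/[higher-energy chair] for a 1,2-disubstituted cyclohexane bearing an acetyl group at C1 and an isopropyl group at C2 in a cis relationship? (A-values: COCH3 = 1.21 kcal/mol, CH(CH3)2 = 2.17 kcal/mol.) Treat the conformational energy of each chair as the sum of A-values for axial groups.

C1 and C2 have opposite parity, so for the cis isomer the two substituents are one axial and one equatorial in each chair.
Chair I (acetyl axial, isopropyl equatorial): E = 1.21 kcal/mol; chair II (acetyl equatorial, isopropyl axial): E = 2.17 kcal/mol.
ΔG = 0.96 kcal/mol between the two chairs.
K = exp(ΔG/RT) with R = 1.987×10⁻³ kcal mol⁻¹ K⁻¹ and T = 373 K gives K ≈ 3.65.

K ≈ 3.65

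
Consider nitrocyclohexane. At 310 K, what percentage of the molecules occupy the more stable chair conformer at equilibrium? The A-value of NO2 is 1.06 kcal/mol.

84.8%

One chair has the nitro group axial (E = 1.06 kcal/mol) and the other has it equatorial (E = 0).
ΔG = 1.06 kcal/mol between the two chairs.
K = exp(ΔG/RT) with R = 1.987×10⁻³ kcal mol⁻¹ K⁻¹ and T = 310 K gives K ≈ 5.59.
Fraction in the lower-energy chair = K/(K+1) = 84.8%.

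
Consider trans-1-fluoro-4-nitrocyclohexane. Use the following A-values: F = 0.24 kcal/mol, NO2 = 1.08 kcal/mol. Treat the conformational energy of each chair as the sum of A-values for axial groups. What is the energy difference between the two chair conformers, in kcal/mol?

1.32 kcal/mol

C1 and C4 have opposite parity, so for the trans isomer the two substituents are e,e in one chair and a,a in the other.
Chair I (fluoro axial, nitro axial): E = 1.32 kcal/mol.
Chair II (fluoro equatorial, nitro equatorial): E = 0.00 kcal/mol.
ΔE = 1.32 − 0.00 = 1.32 kcal/mol; chair II is more stable.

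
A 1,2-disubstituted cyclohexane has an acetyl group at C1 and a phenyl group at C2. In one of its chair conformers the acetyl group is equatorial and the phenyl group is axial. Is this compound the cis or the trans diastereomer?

C1 and C2 have opposite parity, so their axial bonds point in opposite directions.
With opposite-parity carbons, two substituents on the same face are one axial and one equatorial; opposite faces give both axial or both equatorial.
Here the groups are equatorial/axial → same face → cis.

cis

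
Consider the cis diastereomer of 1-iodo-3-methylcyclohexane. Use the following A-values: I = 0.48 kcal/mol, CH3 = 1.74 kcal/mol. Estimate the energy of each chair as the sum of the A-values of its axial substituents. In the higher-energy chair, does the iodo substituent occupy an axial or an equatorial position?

axial

C1 and C3 have the same parity, so for the cis isomer the two substituents are e,e in one chair and a,a in the other.
Chair I (iodo axial, methyl axial): E = 2.22 kcal/mol.
Chair II (iodo equatorial, methyl equatorial): E = 0.00 kcal/mol.
Chair I is the less stable (higher-energy) conformer, and in that chair the iodo group is axial.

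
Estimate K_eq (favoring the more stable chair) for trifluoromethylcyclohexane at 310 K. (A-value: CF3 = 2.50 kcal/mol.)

One chair has the trifluoromethyl group axial (E = 2.50 kcal/mol) and the other has it equatorial (E = 0).
ΔG = 2.50 kcal/mol between the two chairs.
K = exp(ΔG/RT) with R = 1.987×10⁻³ kcal mol⁻¹ K⁻¹ and T = 310 K gives K ≈ 57.9.

K ≈ 57.9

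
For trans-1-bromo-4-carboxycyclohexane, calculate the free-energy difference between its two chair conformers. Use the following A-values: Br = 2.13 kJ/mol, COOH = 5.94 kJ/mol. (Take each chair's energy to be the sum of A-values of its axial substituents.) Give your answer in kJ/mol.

8.07 kJ/mol

C1 and C4 have opposite parity, so for the trans isomer the two substituents are e,e in one chair and a,a in the other.
Chair I (bromo axial, carboxyl axial): E = 8.07 kJ/mol.
Chair II (bromo equatorial, carboxyl equatorial): E = 0.00 kJ/mol.
ΔE = 8.07 − 0.00 = 8.07 kJ/mol; chair II is more stable.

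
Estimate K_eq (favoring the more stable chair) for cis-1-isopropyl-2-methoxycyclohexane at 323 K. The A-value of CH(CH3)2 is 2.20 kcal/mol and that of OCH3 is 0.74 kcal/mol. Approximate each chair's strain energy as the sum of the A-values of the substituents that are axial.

K ≈ 9.73

C1 and C2 have opposite parity, so for the cis isomer the two substituents are one axial and one equatorial in each chair.
Chair I (isopropyl axial, methoxy equatorial): E = 2.20 kcal/mol; chair II (isopropyl equatorial, methoxy axial): E = 0.74 kcal/mol.
ΔG = 1.46 kcal/mol between the two chairs.
K = exp(ΔG/RT) with R = 1.987×10⁻³ kcal mol⁻¹ K⁻¹ and T = 323 K gives K ≈ 9.73.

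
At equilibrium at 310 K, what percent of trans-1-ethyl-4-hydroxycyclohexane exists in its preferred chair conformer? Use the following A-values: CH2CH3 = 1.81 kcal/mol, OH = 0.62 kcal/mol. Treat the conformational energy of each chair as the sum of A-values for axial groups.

C1 and C4 have opposite parity, so for the trans isomer the two substituents are e,e in one chair and a,a in the other.
Chair I (ethyl axial, hydroxyl axial): E = 2.43 kcal/mol; chair II (ethyl equatorial, hydroxyl equatorial): E = 0.00 kcal/mol.
ΔG = 2.43 kcal/mol between the two chairs.
K = exp(ΔG/RT) with R = 1.987×10⁻³ kcal mol⁻¹ K⁻¹ and T = 310 K gives K ≈ 51.7.
Fraction in the lower-energy chair = K/(K+1) = 98.1%.

98.1%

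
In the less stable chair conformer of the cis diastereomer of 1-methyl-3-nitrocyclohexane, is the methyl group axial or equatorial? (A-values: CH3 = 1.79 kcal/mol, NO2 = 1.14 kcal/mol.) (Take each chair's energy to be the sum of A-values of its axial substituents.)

axial

C1 and C3 have the same parity, so for the cis isomer the two substituents are e,e in one chair and a,a in the other.
Chair I (methyl axial, nitro axial): E = 2.93 kcal/mol.
Chair II (methyl equatorial, nitro equatorial): E = 0.00 kcal/mol.
Chair I is the less stable (higher-energy) conformer, and in that chair the methyl group is axial.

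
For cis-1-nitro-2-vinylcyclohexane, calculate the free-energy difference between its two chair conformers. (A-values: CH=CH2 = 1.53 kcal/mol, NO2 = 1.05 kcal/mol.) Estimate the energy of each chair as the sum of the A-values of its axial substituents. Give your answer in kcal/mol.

C1 and C2 have opposite parity, so for the cis isomer the two substituents are one axial and one equatorial in each chair.
Chair I (vinyl axial, nitro equatorial): E = 1.53 kcal/mol.
Chair II (vinyl equatorial, nitro axial): E = 1.05 kcal/mol.
ΔE = 1.53 − 1.05 = 0.48 kcal/mol; chair II is more stable.

0.48 kcal/mol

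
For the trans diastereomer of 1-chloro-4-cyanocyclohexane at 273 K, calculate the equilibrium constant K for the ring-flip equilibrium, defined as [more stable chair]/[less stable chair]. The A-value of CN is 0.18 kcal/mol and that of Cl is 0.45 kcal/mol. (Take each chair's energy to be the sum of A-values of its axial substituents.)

K ≈ 3.19

C1 and C4 have opposite parity, so for the trans isomer the two substituents are e,e in one chair and a,a in the other.
Chair I (cyano axial, chloro axial): E = 0.63 kcal/mol; chair II (cyano equatorial, chloro equatorial): E = 0.00 kcal/mol.
ΔG = 0.63 kcal/mol between the two chairs.
K = exp(ΔG/RT) with R = 1.987×10⁻³ kcal mol⁻¹ K⁻¹ and T = 273 K gives K ≈ 3.19.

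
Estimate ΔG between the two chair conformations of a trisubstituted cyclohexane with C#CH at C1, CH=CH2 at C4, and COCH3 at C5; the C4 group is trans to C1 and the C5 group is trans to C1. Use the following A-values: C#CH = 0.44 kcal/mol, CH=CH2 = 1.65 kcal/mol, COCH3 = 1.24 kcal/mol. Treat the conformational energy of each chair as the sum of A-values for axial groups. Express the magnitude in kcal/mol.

Chair I (ethynyl axial, vinyl axial, acetyl equatorial): E = 2.09 kcal/mol.
Chair II (ethynyl equatorial, vinyl equatorial, acetyl axial): E = 1.24 kcal/mol.
ΔE = 2.09 − 1.24 = 0.85 kcal/mol; chair II is more stable.

0.85 kcal/mol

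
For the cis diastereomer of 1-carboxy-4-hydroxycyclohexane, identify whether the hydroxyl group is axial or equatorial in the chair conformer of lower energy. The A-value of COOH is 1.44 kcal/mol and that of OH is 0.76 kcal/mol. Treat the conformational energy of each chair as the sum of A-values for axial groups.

axial

C1 and C4 have opposite parity, so for the cis isomer the two substituents are one axial and one equatorial in each chair.
Chair I (carboxyl axial, hydroxyl equatorial): E = 1.44 kcal/mol.
Chair II (carboxyl equatorial, hydroxyl axial): E = 0.76 kcal/mol.
Chair II is the more stable (lower-energy) conformer, and in that chair the hydroxyl group is axial.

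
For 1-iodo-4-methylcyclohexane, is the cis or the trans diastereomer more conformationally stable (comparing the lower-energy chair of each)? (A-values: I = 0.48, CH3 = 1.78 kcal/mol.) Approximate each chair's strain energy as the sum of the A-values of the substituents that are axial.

trans

At 1,4 positions (parity opposite): cis → (a,e or e,a); trans → (e,e or a,a).
Best chair for cis: E = 0.48 kcal/mol; best chair for trans: E = 0.00 kcal/mol.
The trans isomer is lower by 0.48 kcal/mol.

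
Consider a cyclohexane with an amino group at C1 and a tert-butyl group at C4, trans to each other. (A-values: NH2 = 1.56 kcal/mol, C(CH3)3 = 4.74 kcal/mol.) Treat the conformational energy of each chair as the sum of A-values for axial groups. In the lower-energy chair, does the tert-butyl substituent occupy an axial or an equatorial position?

C1 and C4 have opposite parity, so for the trans isomer the two substituents are e,e in one chair and a,a in the other.
Chair I (amino axial, tert-butyl axial): E = 6.30 kcal/mol.
Chair II (amino equatorial, tert-butyl equatorial): E = 0.00 kcal/mol.
Chair II is the more stable (lower-energy) conformer, and in that chair the tert-butyl group is equatorial.

equatorial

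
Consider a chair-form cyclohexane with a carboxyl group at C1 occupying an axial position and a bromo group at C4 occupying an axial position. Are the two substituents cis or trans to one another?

C1 and C4 have opposite parity, so their axial bonds point in opposite directions.
With opposite-parity carbons, two substituents on the same face are one axial and one equatorial; opposite faces give both axial or both equatorial.
Here the groups are axial/axial → opposite face → trans.

trans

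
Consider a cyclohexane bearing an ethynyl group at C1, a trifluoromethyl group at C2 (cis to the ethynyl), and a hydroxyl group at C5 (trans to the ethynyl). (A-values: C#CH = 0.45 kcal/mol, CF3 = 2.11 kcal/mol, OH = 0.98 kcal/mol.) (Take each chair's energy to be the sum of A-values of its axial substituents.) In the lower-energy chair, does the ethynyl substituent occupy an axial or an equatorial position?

axial

Chair I (ethynyl axial, trifluoromethyl equatorial, hydroxyl equatorial): E = 0.45 kcal/mol.
Chair II (ethynyl equatorial, trifluoromethyl axial, hydroxyl axial): E = 3.09 kcal/mol.
Chair I is the more stable (lower-energy) conformer, and in that chair the ethynyl group is axial.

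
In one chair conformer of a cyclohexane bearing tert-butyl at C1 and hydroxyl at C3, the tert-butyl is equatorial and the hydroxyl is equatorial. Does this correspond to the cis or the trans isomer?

C1 and C3 have the same parity, so their axial bonds point in the same direction.
With same-parity carbons, two substituents on the same face are both axial or both equatorial; opposite faces give one of each.
Here the groups are equatorial/equatorial → same face → cis.

cis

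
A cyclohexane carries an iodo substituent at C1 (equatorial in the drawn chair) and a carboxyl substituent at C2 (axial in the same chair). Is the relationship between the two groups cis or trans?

C1 and C2 have opposite parity, so their axial bonds point in opposite directions.
With opposite-parity carbons, two substituents on the same face are one axial and one equatorial; opposite faces give both axial or both equatorial.
Here the groups are equatorial/axial → same face → cis.

cis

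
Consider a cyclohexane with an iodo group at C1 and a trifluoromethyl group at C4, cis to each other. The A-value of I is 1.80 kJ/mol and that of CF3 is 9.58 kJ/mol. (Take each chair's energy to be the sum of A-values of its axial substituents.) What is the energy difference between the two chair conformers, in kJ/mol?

C1 and C4 have opposite parity, so for the cis isomer the two substituents are one axial and one equatorial in each chair.
Chair I (iodo axial, trifluoromethyl equatorial): E = 1.80 kJ/mol.
Chair II (iodo equatorial, trifluoromethyl axial): E = 9.58 kJ/mol.
ΔE = 9.58 − 1.80 = 7.78 kJ/mol; chair I is more stable.

7.78 kJ/mol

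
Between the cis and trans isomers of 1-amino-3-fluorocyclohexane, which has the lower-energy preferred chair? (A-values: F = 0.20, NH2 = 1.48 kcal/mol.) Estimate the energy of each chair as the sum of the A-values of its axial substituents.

At 1,3 positions (parity same): cis → (e,e or a,a); trans → (a,e or e,a).
Best chair for cis: E = 0.00 kcal/mol; best chair for trans: E = 0.20 kcal/mol.
The cis isomer is lower by 0.20 kcal/mol.

cis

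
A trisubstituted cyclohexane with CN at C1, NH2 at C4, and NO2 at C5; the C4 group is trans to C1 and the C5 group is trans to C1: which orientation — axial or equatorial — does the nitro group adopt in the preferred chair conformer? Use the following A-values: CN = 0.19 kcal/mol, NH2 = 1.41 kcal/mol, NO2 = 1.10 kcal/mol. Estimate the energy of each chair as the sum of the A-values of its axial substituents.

Chair I (cyano axial, amino axial, nitro equatorial): E = 1.60 kcal/mol.
Chair II (cyano equatorial, amino equatorial, nitro axial): E = 1.10 kcal/mol.
Chair II is the more stable (lower-energy) conformer, and in that chair the nitro group is axial.

axial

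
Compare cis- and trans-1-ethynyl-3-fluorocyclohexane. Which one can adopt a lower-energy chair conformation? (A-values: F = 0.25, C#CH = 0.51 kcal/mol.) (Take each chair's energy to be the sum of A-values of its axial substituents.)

cis

At 1,3 positions (parity same): cis → (e,e or a,a); trans → (a,e or e,a).
Best chair for cis: E = 0.00 kcal/mol; best chair for trans: E = 0.25 kcal/mol.
The cis isomer is lower by 0.25 kcal/mol.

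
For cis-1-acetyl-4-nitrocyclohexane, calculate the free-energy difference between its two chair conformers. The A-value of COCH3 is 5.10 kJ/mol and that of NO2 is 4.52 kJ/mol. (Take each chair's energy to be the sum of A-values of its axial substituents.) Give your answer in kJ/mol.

0.58 kJ/mol

C1 and C4 have opposite parity, so for the cis isomer the two substituents are one axial and one equatorial in each chair.
Chair I (acetyl axial, nitro equatorial): E = 5.10 kJ/mol.
Chair II (acetyl equatorial, nitro axial): E = 4.52 kJ/mol.
ΔE = 5.10 − 4.52 = 0.58 kJ/mol; chair II is more stable.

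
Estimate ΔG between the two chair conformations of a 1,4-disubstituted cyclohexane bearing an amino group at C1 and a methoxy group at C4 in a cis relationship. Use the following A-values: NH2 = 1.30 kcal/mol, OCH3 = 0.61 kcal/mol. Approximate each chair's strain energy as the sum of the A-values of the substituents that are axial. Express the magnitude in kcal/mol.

0.69 kcal/mol

C1 and C4 have opposite parity, so for the cis isomer the two substituents are one axial and one equatorial in each chair.
Chair I (amino axial, methoxy equatorial): E = 1.30 kcal/mol.
Chair II (amino equatorial, methoxy axial): E = 0.61 kcal/mol.
ΔE = 1.30 − 0.61 = 0.69 kcal/mol; chair II is more stable.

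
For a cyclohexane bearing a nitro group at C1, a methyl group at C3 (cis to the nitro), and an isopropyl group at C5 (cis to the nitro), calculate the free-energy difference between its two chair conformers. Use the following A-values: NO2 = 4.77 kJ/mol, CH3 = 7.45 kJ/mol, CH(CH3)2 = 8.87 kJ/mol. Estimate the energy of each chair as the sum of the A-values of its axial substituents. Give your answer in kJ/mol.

21.09 kJ/mol

Chair I (nitro axial, methyl axial, isopropyl axial): E = 21.09 kJ/mol.
Chair II (nitro equatorial, methyl equatorial, isopropyl equatorial): E = 0.00 kJ/mol.
ΔE = 21.09 − 0.00 = 21.09 kJ/mol; chair II is more stable.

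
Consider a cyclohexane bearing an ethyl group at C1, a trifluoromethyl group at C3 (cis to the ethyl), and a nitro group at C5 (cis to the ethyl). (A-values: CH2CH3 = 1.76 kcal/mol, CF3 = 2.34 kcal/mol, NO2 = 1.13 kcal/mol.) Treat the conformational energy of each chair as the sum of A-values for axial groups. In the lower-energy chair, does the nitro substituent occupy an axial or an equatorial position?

Chair I (ethyl axial, trifluoromethyl axial, nitro axial): E = 5.23 kcal/mol.
Chair II (ethyl equatorial, trifluoromethyl equatorial, nitro equatorial): E = 0.00 kcal/mol.
Chair II is the more stable (lower-energy) conformer, and in that chair the nitro group is equatorial.

equatorial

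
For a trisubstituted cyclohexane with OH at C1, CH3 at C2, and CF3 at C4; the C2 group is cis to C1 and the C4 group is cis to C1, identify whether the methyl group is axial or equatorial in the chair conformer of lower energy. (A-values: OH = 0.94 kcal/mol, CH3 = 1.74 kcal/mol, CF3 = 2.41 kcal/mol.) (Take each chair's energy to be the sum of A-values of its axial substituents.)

Chair I (hydroxyl axial, methyl equatorial, trifluoromethyl equatorial): E = 0.94 kcal/mol.
Chair II (hydroxyl equatorial, methyl axial, trifluoromethyl axial): E = 4.15 kcal/mol.
Chair I is the more stable (lower-energy) conformer, and in that chair the methyl group is equatorial.

equatorial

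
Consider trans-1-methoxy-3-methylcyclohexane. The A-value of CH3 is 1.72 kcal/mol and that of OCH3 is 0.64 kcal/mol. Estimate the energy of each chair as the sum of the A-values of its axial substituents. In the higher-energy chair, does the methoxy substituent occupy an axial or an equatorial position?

equatorial

C1 and C3 have the same parity, so for the trans isomer the two substituents are one axial and one equatorial in each chair.
Chair I (methyl axial, methoxy equatorial): E = 1.72 kcal/mol.
Chair II (methyl equatorial, methoxy axial): E = 0.64 kcal/mol.
Chair I is the less stable (higher-energy) conformer, and in that chair the methoxy group is equatorial.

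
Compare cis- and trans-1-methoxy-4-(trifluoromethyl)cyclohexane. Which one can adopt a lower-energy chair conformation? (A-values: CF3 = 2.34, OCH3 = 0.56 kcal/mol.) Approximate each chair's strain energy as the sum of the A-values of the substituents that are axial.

At 1,4 positions (parity opposite): cis → (a,e or e,a); trans → (e,e or a,a).
Best chair for cis: E = 0.56 kcal/mol; best chair for trans: E = 0.00 kcal/mol.
The trans isomer is lower by 0.56 kcal/mol.

trans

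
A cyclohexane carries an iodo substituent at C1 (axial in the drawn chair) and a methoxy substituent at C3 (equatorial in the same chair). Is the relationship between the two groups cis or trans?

trans

C1 and C3 have the same parity, so their axial bonds point in the same direction.
With same-parity carbons, two substituents on the same face are both axial or both equatorial; opposite faces give one of each.
Here the groups are axial/equatorial → opposite face → trans.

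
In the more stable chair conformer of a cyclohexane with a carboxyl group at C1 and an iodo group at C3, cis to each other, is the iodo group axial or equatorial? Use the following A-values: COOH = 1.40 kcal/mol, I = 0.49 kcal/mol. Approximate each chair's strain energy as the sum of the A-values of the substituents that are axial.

equatorial

C1 and C3 have the same parity, so for the cis isomer the two substituents are e,e in one chair and a,a in the other.
Chair I (carboxyl axial, iodo axial): E = 1.89 kcal/mol.
Chair II (carboxyl equatorial, iodo equatorial): E = 0.00 kcal/mol.
Chair II is the more stable (lower-energy) conformer, and in that chair the iodo group is equatorial.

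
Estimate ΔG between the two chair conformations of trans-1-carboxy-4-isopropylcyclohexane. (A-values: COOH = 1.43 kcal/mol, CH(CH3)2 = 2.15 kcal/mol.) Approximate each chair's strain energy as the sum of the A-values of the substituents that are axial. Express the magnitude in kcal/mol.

3.58 kcal/mol

C1 and C4 have opposite parity, so for the trans isomer the two substituents are e,e in one chair and a,a in the other.
Chair I (carboxyl axial, isopropyl axial): E = 3.58 kcal/mol.
Chair II (carboxyl equatorial, isopropyl equatorial): E = 0.00 kcal/mol.
ΔE = 3.58 − 0.00 = 3.58 kcal/mol; chair II is more stable.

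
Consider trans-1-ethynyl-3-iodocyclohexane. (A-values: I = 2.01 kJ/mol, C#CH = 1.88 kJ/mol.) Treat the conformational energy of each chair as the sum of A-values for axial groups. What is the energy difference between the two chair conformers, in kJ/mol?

C1 and C3 have the same parity, so for the trans isomer the two substituents are one axial and one equatorial in each chair.
Chair I (iodo axial, ethynyl equatorial): E = 2.01 kJ/mol.
Chair II (iodo equatorial, ethynyl axial): E = 1.88 kJ/mol.
ΔE = 2.01 − 1.88 = 0.13 kJ/mol; chair II is more stable.

0.13 kJ/mol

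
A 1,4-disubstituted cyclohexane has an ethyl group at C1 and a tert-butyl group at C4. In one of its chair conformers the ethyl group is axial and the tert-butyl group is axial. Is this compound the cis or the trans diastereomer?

C1 and C4 have opposite parity, so their axial bonds point in opposite directions.
With opposite-parity carbons, two substituents on the same face are one axial and one equatorial; opposite faces give both axial or both equatorial.
Here the groups are axial/axial → opposite face → trans.

trans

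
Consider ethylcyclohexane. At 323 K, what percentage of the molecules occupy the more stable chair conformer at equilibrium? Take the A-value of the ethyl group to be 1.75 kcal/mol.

One chair has the ethyl group axial (E = 1.75 kcal/mol) and the other has it equatorial (E = 0).
ΔG = 1.75 kcal/mol between the two chairs.
K = exp(ΔG/RT) with R = 1.987×10⁻³ kcal mol⁻¹ K⁻¹ and T = 323 K gives K ≈ 15.3.
Fraction in the lower-energy chair = K/(K+1) = 93.9%.

93.9%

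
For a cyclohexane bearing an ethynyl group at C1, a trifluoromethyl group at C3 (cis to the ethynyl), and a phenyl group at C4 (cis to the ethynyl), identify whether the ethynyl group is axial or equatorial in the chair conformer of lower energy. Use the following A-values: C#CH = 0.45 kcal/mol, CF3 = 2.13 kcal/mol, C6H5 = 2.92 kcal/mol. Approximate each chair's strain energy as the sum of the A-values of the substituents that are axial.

axial

Chair I (ethynyl axial, trifluoromethyl axial, phenyl equatorial): E = 2.58 kcal/mol.
Chair II (ethynyl equatorial, trifluoromethyl equatorial, phenyl axial): E = 2.92 kcal/mol.
Chair I is the more stable (lower-energy) conformer, and in that chair the ethynyl group is axial.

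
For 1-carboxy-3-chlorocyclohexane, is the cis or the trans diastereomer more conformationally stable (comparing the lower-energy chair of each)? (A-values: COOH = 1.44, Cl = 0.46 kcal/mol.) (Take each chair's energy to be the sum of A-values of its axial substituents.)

At 1,3 positions (parity same): cis → (e,e or a,a); trans → (a,e or e,a).
Best chair for cis: E = 0.00 kcal/mol; best chair for trans: E = 0.46 kcal/mol.
The cis isomer is lower by 0.46 kcal/mol.

cis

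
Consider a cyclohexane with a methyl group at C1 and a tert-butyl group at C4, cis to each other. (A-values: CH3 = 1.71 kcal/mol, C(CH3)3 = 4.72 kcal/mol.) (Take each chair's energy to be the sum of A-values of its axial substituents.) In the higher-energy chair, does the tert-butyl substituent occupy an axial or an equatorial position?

axial

C1 and C4 have opposite parity, so for the cis isomer the two substituents are one axial and one equatorial in each chair.
Chair I (methyl axial, tert-butyl equatorial): E = 1.71 kcal/mol.
Chair II (methyl equatorial, tert-butyl axial): E = 4.72 kcal/mol.
Chair II is the less stable (higher-energy) conformer, and in that chair the tert-butyl group is axial.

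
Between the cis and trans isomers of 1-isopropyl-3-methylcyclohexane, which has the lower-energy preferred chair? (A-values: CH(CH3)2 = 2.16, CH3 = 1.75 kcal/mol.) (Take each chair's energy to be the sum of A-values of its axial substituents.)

At 1,3 positions (parity same): cis → (e,e or a,a); trans → (a,e or e,a).
Best chair for cis: E = 0.00 kcal/mol; best chair for trans: E = 1.75 kcal/mol.
The cis isomer is lower by 1.75 kcal/mol.

cis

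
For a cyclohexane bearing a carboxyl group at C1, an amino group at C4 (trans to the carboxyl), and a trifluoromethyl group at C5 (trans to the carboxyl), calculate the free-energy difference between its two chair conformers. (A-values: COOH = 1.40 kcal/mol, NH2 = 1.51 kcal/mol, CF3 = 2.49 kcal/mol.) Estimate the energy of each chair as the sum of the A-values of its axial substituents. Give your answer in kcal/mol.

Chair I (carboxyl axial, amino axial, trifluoromethyl equatorial): E = 2.91 kcal/mol.
Chair II (carboxyl equatorial, amino equatorial, trifluoromethyl axial): E = 2.49 kcal/mol.
ΔE = 2.91 − 2.49 = 0.42 kcal/mol; chair II is more stable.

0.42 kcal/mol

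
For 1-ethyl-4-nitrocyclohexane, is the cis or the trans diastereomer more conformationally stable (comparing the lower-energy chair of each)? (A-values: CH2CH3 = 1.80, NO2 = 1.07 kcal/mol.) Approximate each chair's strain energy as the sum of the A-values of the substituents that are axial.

At 1,4 positions (parity opposite): cis → (a,e or e,a); trans → (e,e or a,a).
Best chair for cis: E = 1.07 kcal/mol; best chair for trans: E = 0.00 kcal/mol.
The trans isomer is lower by 1.07 kcal/mol.

trans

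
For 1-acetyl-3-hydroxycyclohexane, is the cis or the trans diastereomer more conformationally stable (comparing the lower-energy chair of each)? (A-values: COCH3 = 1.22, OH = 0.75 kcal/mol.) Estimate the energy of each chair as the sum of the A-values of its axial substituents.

At 1,3 positions (parity same): cis → (e,e or a,a); trans → (a,e or e,a).
Best chair for cis: E = 0.00 kcal/mol; best chair for trans: E = 0.75 kcal/mol.
The cis isomer is lower by 0.75 kcal/mol.

cis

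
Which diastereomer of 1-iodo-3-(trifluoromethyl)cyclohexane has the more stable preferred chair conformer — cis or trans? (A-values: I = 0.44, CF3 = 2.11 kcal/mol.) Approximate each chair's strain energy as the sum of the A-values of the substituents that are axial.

cis

At 1,3 positions (parity same): cis → (e,e or a,a); trans → (a,e or e,a).
Best chair for cis: E = 0.00 kcal/mol; best chair for trans: E = 0.44 kcal/mol.
The cis isomer is lower by 0.44 kcal/mol.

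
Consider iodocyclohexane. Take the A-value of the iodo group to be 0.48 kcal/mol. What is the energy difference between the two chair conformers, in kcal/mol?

0.48 kcal/mol

A monosubstituted cyclohexane has one chair with the iodo group axial (E = A = 0.48 kcal/mol) and one with it equatorial (E = 0).
ΔE = 0.48 − 0 = 0.48 kcal/mol.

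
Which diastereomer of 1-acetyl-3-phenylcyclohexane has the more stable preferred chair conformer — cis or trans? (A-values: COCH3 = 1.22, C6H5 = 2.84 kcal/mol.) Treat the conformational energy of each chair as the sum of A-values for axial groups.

At 1,3 positions (parity same): cis → (e,e or a,a); trans → (a,e or e,a).
Best chair for cis: E = 0.00 kcal/mol; best chair for trans: E = 1.22 kcal/mol.
The cis isomer is lower by 1.22 kcal/mol.

cis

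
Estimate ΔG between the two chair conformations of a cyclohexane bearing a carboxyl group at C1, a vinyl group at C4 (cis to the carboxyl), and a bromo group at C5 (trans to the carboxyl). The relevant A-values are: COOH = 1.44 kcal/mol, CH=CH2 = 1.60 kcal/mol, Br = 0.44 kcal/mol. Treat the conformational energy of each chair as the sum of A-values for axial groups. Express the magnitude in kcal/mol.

Chair I (carboxyl axial, vinyl equatorial, bromo equatorial): E = 1.44 kcal/mol.
Chair II (carboxyl equatorial, vinyl axial, bromo axial): E = 2.04 kcal/mol.
ΔE = 2.04 − 1.44 = 0.60 kcal/mol; chair I is more stable.

0.60 kcal/mol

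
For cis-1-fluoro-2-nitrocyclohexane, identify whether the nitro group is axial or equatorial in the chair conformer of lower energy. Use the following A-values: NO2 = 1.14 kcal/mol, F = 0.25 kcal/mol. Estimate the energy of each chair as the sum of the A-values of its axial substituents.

equatorial

C1 and C2 have opposite parity, so for the cis isomer the two substituents are one axial and one equatorial in each chair.
Chair I (nitro axial, fluoro equatorial): E = 1.14 kcal/mol.
Chair II (nitro equatorial, fluoro axial): E = 0.25 kcal/mol.
Chair II is the more stable (lower-energy) conformer, and in that chair the nitro group is equatorial.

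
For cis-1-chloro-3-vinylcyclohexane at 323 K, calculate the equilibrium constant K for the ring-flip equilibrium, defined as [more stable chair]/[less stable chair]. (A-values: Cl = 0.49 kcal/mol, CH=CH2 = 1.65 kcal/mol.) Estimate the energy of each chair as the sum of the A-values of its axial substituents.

K ≈ 28.1

C1 and C3 have the same parity, so for the cis isomer the two substituents are e,e in one chair and a,a in the other.
Chair I (chloro axial, vinyl axial): E = 2.14 kcal/mol; chair II (chloro equatorial, vinyl equatorial): E = 0.00 kcal/mol.
ΔG = 2.14 kcal/mol between the two chairs.
K = exp(ΔG/RT) with R = 1.987×10⁻³ kcal mol⁻¹ K⁻¹ and T = 323 K gives K ≈ 28.1.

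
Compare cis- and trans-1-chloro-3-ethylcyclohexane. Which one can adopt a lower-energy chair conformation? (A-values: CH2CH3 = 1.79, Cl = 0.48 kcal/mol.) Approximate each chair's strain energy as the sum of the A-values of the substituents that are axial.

At 1,3 positions (parity same): cis → (e,e or a,a); trans → (a,e or e,a).
Best chair for cis: E = 0.00 kcal/mol; best chair for trans: E = 0.48 kcal/mol.
The cis isomer is lower by 0.48 kcal/mol.

cis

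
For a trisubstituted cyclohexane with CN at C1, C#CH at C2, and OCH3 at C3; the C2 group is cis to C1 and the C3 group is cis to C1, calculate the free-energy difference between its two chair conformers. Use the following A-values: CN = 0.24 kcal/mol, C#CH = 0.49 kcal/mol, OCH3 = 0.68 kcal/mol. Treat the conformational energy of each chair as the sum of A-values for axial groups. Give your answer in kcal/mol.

Chair I (cyano axial, ethynyl equatorial, methoxy axial): E = 0.92 kcal/mol.
Chair II (cyano equatorial, ethynyl axial, methoxy equatorial): E = 0.49 kcal/mol.
ΔE = 0.92 − 0.49 = 0.43 kcal/mol; chair II is more stable.

0.43 kcal/mol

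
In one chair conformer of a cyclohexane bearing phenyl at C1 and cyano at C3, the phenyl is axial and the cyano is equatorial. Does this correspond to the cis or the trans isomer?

trans

C1 and C3 have the same parity, so their axial bonds point in the same direction.
With same-parity carbons, two substituents on the same face are both axial or both equatorial; opposite faces give one of each.
Here the groups are axial/equatorial → opposite face → trans.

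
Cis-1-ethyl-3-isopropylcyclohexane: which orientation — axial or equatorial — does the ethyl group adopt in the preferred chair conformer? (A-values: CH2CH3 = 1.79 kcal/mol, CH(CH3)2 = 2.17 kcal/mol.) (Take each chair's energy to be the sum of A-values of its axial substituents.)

equatorial

C1 and C3 have the same parity, so for the cis isomer the two substituents are e,e in one chair and a,a in the other.
Chair I (ethyl axial, isopropyl axial): E = 3.96 kcal/mol.
Chair II (ethyl equatorial, isopropyl equatorial): E = 0.00 kcal/mol.
Chair II is the more stable (lower-energy) conformer, and in that chair the ethyl group is equatorial.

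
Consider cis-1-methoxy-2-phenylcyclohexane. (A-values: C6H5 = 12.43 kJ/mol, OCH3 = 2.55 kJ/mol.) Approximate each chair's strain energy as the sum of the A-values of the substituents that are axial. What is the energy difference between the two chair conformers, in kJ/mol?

C1 and C2 have opposite parity, so for the cis isomer the two substituents are one axial and one equatorial in each chair.
Chair I (phenyl axial, methoxy equatorial): E = 12.43 kJ/mol.
Chair II (phenyl equatorial, methoxy axial): E = 2.55 kJ/mol.
ΔE = 12.43 − 2.55 = 9.88 kJ/mol; chair II is more stable.

9.88 kJ/mol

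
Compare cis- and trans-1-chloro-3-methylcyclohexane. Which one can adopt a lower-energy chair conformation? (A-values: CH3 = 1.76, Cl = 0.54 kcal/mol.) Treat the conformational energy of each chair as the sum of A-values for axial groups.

cis

At 1,3 positions (parity same): cis → (e,e or a,a); trans → (a,e or e,a).
Best chair for cis: E = 0.00 kcal/mol; best chair for trans: E = 0.54 kcal/mol.
The cis isomer is lower by 0.54 kcal/mol.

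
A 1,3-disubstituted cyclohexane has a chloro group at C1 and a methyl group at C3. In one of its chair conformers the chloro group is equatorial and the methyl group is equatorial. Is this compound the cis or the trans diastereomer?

C1 and C3 have the same parity, so their axial bonds point in the same direction.
With same-parity carbons, two substituents on the same face are both axial or both equatorial; opposite faces give one of each.
Here the groups are equatorial/equatorial → same face → cis.

cis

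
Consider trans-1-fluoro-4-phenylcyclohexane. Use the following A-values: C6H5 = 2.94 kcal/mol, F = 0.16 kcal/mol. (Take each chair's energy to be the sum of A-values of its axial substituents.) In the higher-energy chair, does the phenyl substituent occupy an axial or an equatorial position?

C1 and C4 have opposite parity, so for the trans isomer the two substituents are e,e in one chair and a,a in the other.
Chair I (phenyl axial, fluoro axial): E = 3.10 kcal/mol.
Chair II (phenyl equatorial, fluoro equatorial): E = 0.00 kcal/mol.
Chair I is the less stable (higher-energy) conformer, and in that chair the phenyl group is axial.

axial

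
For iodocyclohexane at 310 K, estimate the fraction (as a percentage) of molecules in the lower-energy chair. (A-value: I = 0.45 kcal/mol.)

One chair has the iodo group axial (E = 0.45 kcal/mol) and the other has it equatorial (E = 0).
ΔG = 0.45 kcal/mol between the two chairs.
K = exp(ΔG/RT) with R = 1.987×10⁻³ kcal mol⁻¹ K⁻¹ and T = 310 K gives K ≈ 2.08.
Fraction in the lower-energy chair = K/(K+1) = 67.5%.

67.5%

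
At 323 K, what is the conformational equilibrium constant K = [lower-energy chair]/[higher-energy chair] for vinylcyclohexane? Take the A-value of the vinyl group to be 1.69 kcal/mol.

K ≈ 13.9

One chair has the vinyl group axial (E = 1.69 kcal/mol) and the other has it equatorial (E = 0).
ΔG = 1.69 kcal/mol between the two chairs.
K = exp(ΔG/RT) with R = 1.987×10⁻³ kcal mol⁻¹ K⁻¹ and T = 323 K gives K ≈ 13.9.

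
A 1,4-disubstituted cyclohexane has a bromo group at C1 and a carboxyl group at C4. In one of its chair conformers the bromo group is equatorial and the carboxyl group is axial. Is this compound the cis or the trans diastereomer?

cis

C1 and C4 have opposite parity, so their axial bonds point in opposite directions.
With opposite-parity carbons, two substituents on the same face are one axial and one equatorial; opposite faces give both axial or both equatorial.
Here the groups are equatorial/axial → same face → cis.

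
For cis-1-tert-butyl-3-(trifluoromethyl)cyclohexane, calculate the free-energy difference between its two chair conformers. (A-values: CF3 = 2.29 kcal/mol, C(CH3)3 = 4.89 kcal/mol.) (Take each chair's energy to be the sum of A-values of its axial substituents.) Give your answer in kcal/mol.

7.18 kcal/mol

C1 and C3 have the same parity, so for the cis isomer the two substituents are e,e in one chair and a,a in the other.
Chair I (trifluoromethyl axial, tert-butyl axial): E = 7.18 kcal/mol.
Chair II (trifluoromethyl equatorial, tert-butyl equatorial): E = 0.00 kcal/mol.
ΔE = 7.18 − 0.00 = 7.18 kcal/mol; chair II is more stable.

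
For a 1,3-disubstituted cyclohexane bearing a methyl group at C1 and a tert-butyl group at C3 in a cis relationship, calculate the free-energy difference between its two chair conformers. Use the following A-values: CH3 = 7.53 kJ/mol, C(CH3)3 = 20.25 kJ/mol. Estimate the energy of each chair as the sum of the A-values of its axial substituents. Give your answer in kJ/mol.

C1 and C3 have the same parity, so for the cis isomer the two substituents are e,e in one chair and a,a in the other.
Chair I (methyl axial, tert-butyl axial): E = 27.78 kJ/mol.
Chair II (methyl equatorial, tert-butyl equatorial): E = 0.00 kJ/mol.
ΔE = 27.78 − 0.00 = 27.78 kJ/mol; chair II is more stable.

27.78 kJ/mol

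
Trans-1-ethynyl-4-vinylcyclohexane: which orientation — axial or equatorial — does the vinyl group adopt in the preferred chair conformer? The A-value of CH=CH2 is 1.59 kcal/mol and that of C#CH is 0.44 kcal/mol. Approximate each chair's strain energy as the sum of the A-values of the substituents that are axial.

equatorial

C1 and C4 have opposite parity, so for the trans isomer the two substituents are e,e in one chair and a,a in the other.
Chair I (vinyl axial, ethynyl axial): E = 2.03 kcal/mol.
Chair II (vinyl equatorial, ethynyl equatorial): E = 0.00 kcal/mol.
Chair II is the more stable (lower-energy) conformer, and in that chair the vinyl group is equatorial.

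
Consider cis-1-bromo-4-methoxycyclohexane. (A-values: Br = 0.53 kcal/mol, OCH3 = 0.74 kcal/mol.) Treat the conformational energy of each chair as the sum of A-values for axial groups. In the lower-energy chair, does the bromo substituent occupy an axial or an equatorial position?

C1 and C4 have opposite parity, so for the cis isomer the two substituents are one axial and one equatorial in each chair.
Chair I (bromo axial, methoxy equatorial): E = 0.53 kcal/mol.
Chair II (bromo equatorial, methoxy axial): E = 0.74 kcal/mol.
Chair I is the more stable (lower-energy) conformer, and in that chair the bromo group is axial.

axial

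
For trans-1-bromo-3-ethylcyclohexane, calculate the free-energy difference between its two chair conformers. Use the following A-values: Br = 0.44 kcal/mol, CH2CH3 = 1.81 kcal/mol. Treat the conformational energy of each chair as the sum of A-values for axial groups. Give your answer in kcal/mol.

1.37 kcal/mol

C1 and C3 have the same parity, so for the trans isomer the two substituents are one axial and one equatorial in each chair.
Chair I (bromo axial, ethyl equatorial): E = 0.44 kcal/mol.
Chair II (bromo equatorial, ethyl axial): E = 1.81 kcal/mol.
ΔE = 1.81 − 0.44 = 1.37 kcal/mol; chair I is more stable.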